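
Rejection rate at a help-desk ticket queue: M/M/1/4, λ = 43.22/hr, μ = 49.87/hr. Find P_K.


ρ = λ/μ = 43.22/49.87 = 0.8667
P_K = (1−ρ)ρ^K/(1−ρ^(K+1)) = (0.1333·0.564133)/(1 − 0.488908)
= 0.075225/0.511092 = 0.147185

Final: 0.147185


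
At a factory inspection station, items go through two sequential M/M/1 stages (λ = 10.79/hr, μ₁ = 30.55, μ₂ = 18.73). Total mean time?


Each node sees arrival rate λ = 10.79/hr (tandem ⇒ throughput preserved).
W₁ = 1/(μ₁−λ) = 1/(30.55−10.79) = 0.05061 hr
W₂ = 1/(μ₂−λ) = 1/(18.73−10.79) = 0.12594 hr
W_total = W₁ + W₂ = 0.05061 + 0.12594 = 0.17655 hr

Final: 0.17655 hr


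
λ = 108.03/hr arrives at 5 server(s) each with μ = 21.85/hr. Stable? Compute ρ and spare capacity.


Total capacity cμ = 5·21.85 = 109.25/hr
ρ = λ/(cμ) = 108.03/109.25 = 0.9888
Stable ⇔ ρ < 1: YES
Spare capacity = cμ − λ = 109.25 − 108.03 = 1.22/hr

Final: ρ = 0.9888; stable; margin = 1.22/hr


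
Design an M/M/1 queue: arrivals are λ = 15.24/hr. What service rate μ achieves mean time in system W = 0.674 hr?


W = 1/(μ−λ) ⇒ μ − λ = 1/W = 1/0.674 = 1.4837
μ = λ + 1/W = 15.24 + 1.4837 = 16.7237 per hr

Final: 16.7237 /hr


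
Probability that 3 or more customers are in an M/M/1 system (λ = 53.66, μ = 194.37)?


ρ = 53.66/194.37 = 0.2761
P(N ≥ n) = ρ^n = 0.2761^3 = 0.021041

Final: 0.021041


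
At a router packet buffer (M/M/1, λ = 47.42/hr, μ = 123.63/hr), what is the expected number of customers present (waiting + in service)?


ρ = λ/μ = 47.42/123.63 = 0.3836
L = ρ/(1−ρ) = 0.3836/(1 − 0.3836) = 0.3836/0.6164 = 0.6222

Final: 0.6222


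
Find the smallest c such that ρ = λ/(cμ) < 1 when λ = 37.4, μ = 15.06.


Stability requires cμ > λ ⇔ c > λ/μ.
λ/μ = 37.4/15.06 = 2.4834
Minimum integer c = ⌊2.4834⌋ + 1 = 3
Check: 3·15.06 = 45.18 > 37.4, while 2·15.06 = 30.12 ≤ 37.4

Final: 3 servers


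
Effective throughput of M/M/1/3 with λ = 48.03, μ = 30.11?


ρ = 1.5952; P_K = (1−ρ)ρ^3/(1−ρ^4) = 0.441252
λ_eff = λ(1 − P_K) = 48.03·(1 − 0.441252) = 48.03·0.558748 = 26.8367 /hr

Final: 26.8367 /hr


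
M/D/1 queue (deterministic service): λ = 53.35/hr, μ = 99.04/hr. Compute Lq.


ρ = 53.35/99.04 = 0.5387
M/D/1: Lq = ρ²/(2(1−ρ)) = 0.2902/(2·0.4613) = 0.31449

Final: 0.31449


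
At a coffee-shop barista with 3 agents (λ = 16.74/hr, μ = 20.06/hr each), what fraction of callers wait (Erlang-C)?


a = λ/μ = 0.8345; ρ = a/3 = 0.2782
P₀ = 0.431617 (from M/M/c formula)
C(c,a) = [a^c/(c!(1−ρ))]·P₀ = [0.58113/(6·0.7218)]·0.431617
= 0.13418·0.431617 = 0.057914

Final: 0.057914


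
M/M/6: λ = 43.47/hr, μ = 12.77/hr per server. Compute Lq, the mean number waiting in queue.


a = λ/μ = 3.4041; ρ = a/6 = 0.5673
P₀ = 0.032081
Lq = P₀·a^c·ρ / (c!·(1−ρ)²) = 0.032081·1555.93861·0.5673/(720·0.18719)
= 0.21012

Final: 0.21012


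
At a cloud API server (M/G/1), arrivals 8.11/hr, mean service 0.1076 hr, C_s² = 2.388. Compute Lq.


ρ = λ·E[S] = 8.11·0.1076 = 0.8726
Lq = ρ²(1+C_s²)/(2(1−ρ)) = 0.7615·(1+2.388)/(2·0.1274)
= 0.7615·3.3880/0.2547 = 10.12822

Final: 10.12822


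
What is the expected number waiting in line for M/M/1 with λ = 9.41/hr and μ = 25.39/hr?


ρ = 9.41/25.39 = 0.3706
Lq = ρ²/(1−ρ) = 0.1374/0.6294 = 0.2182

Final: 0.2182


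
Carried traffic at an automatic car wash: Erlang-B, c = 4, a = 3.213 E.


B(4,3.213) = 0.229562 (Erlang-B)
Carried load = a(1 − B) = 3.213·(1 − 0.229562) = 3.213·0.770438 = 2.4754 E

Final: 2.4754 Erlangs


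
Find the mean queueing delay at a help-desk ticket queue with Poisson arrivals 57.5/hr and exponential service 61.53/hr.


ρ = 57.5/61.53 = 0.9345
Wq = ρ/(μ−λ) = 0.9345/(61.53 − 57.5) = 0.9345/4.03 = 0.2319 hr

Final: 0.2319 hr


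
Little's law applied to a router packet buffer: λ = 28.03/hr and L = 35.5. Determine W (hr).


W = L/λ = 35.5/28.03 = 1.2665 hr

Final: 1.2665 hr


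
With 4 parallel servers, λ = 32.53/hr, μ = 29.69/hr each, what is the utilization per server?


ρ = λ/(cμ) = 32.53/(4·29.69) = 32.53/118.76 = 0.2739

Final: 0.2739


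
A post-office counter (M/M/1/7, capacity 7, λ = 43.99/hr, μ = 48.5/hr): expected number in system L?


ρ = 43.99/48.5 = 0.9070
L = ρ[1 − (K+1)ρ^K + Kρ^(K+1)] / [(1−ρ)(1−ρ^(K+1))]
Numerator: 0.9070·(1 − 8·0.504993 + 7·0.458034) = 0.150829
Denominator: (0.09299)·(0.541966) = 0.050397
L = 0.150829/0.050397 = 2.9928

Final: 2.9928


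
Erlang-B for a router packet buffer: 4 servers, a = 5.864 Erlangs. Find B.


B(c,a) = (a^c/c!) / Σ_{k=0}^{c} a^k/k!
a^4/4! = 49.267963
Σ terms (k=0..4): 1.00000 + 5.86400 + 17.19325 + 33.60707 + 49.26796 = 106.932280
B = 49.267963/106.932280 = 0.460740

Final: 0.460740


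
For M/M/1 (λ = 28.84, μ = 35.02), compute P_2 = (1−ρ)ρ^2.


ρ = 28.84/35.02 = 0.8235
P_n = (1−ρ)·ρ^n = (1 − 0.8235)·0.8235^2 = 0.1765·0.678201 = 0.119682

Final: 0.119682


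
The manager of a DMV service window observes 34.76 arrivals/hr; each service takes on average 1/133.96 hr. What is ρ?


ρ = λ/μ = 34.76/133.96 = 0.2595

Final: 0.2595


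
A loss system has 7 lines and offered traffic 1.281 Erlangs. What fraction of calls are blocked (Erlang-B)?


B(c,a) = (a^c/c!) / Σ_{k=0}^{c} a^k/k!
a^7/7! = 0.001123
Σ terms (k=0..7): 1.00000 + 1.28100 + 0.82048 + 0.35035 + 0.11220 + 0.02875 + 0.006137 + 0.001123 = 3.600029
B = 0.001123/3.600029 = 0.0003120

Final: 0.0003120


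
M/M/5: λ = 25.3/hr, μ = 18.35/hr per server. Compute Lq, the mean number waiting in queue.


a = λ/μ = 1.3787; ρ = a/5 = 0.2757
P₀ = 0.251640
Lq = P₀·a^c·ρ / (c!·(1−ρ)²) = 0.251640·4.98221·0.2757/(120·0.52454)
= 0.005492

Final: 0.005492


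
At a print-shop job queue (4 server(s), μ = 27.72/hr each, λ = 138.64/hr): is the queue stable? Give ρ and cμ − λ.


Total capacity cμ = 4·27.72 = 110.88/hr
ρ = λ/(cμ) = 138.64/110.88 = 1.2504
Stable ⇔ ρ < 1: NO
Spare capacity = cμ − λ = 110.88 − 138.64 = -27.76/hr

Final: ρ = 1.2504; unstable; margin = -27.76/hr


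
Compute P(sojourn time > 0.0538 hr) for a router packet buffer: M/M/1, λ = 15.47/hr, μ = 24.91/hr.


W ~ Exponential(μ−λ) for M/M/1.
μ − λ = 24.91 − 15.47 = 9.4400
P(W > t) = e^{−(μ−λ)t} = e^{−0.5079} = 0.601775

Final: 0.601775


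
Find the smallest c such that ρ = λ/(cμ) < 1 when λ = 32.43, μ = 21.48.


Stability requires cμ > λ ⇔ c > λ/μ.
λ/μ = 32.43/21.48 = 1.5098
Minimum integer c = ⌊1.5098⌋ + 1 = 2
Check: 2·21.48 = 42.96 > 32.43, while 1·21.48 = 21.48 ≤ 32.43

Final: 2 servers


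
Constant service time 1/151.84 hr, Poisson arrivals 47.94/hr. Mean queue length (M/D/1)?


ρ = 47.94/151.84 = 0.3157
M/D/1: Lq = ρ²/(2(1−ρ)) = 0.09968/(2·0.6843) = 0.07284

Final: 0.07284


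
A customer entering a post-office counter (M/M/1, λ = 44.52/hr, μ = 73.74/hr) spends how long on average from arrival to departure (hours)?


W = 1/(μ−λ) = 1/(73.74 − 44.52) = 1/29.22 = 0.03422 hr

Final: 0.03422 hr


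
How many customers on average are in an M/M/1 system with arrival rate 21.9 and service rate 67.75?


ρ = λ/μ = 21.9/67.75 = 0.3232
L = ρ/(1−ρ) = 0.3232/(1 − 0.3232) = 0.3232/0.6768 = 0.4776

Final: 0.4776


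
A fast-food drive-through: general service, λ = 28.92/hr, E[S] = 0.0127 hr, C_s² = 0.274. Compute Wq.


ρ = λ·E[S] = 28.92·0.0127 = 0.3673
E[S²] = E[S]²(1+C_s²) = 0.0127²·(1+0.274) = 0.0002055
Wq = λ·E[S²]/(2(1−ρ)) = 28.92·0.0002055/(2·0.6327) = 0.004696 hr

Final: 0.004696 hr


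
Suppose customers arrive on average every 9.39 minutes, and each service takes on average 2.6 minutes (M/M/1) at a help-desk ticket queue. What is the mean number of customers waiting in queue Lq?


λ = 60/9.39 = 6.3898 /hr
μ = 60/2.6 = 23.0769 /hr
ρ = λ/μ = 6.3898/23.0769 = 0.2769
Lq = ρ²/(1−ρ) = 0.07667/0.7231 = 0.1060

Final: 0.1060


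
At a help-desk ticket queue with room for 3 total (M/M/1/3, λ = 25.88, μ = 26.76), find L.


ρ = 25.88/26.76 = 0.9671
L = ρ[1 − (K+1)ρ^K + Kρ^(K+1)] / [(1−ρ)(1−ρ^(K+1))]
Numerator: 0.9671·(1 − 4·0.904554 + 3·0.874808) = 0.006003
Denominator: (0.03288)·(0.125192) = 0.004117
L = 0.006003/0.004117 = 1.4582

Final: 1.4582


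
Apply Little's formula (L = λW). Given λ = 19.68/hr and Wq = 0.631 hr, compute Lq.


Lq = λWq = 19.68·0.631 = 12.4181

Final: 12.4181


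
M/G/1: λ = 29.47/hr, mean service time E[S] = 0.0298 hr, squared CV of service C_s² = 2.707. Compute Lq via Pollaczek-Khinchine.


ρ = λ·E[S] = 29.47·0.0298 = 0.8782
Lq = ρ²(1+C_s²)/(2(1−ρ)) = 0.7712·(1+2.707)/(2·0.1218)
= 0.7712·3.7070/0.2436 = 11.73706

Final: 11.73706


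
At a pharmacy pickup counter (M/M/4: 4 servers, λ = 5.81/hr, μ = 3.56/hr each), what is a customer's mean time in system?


a = 1.6320; ρ = 0.4080; P₀ = 0.192769
Lq = P₀·a^c·ρ/(c!(1−ρ)²) = 0.06634
Wq = Lq/λ = 0.06634/5.81 = 0.01142 hr
W = Wq + 1/μ = 0.01142 + 0.28090 = 0.29232 hr

Final: 0.29232 hr


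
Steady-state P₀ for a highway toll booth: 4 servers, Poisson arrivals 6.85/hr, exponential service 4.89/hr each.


a = λ/μ = 6.85/4.89 = 1.4008; ρ = a/c = 0.3502
Σ_{k=0}^{3} a^k/k! (terms k=0..3) = 1.00000 + 1.40082 + 0.98115 + 0.45814 = 3.84010
Tail: a^4/(4!(1−ρ)) = 3.85059/(24·0.6498) = 0.24691
P₀ = 1/(3.84010 + 0.24691) = 1/4.08701 = 0.244678

Final: 0.244678


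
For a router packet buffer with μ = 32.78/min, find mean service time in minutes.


Mean service time = 1/μ = 1/32.78 minute = 0.03051 minute
In minutes: 0.03051 × 1 = 0.03051 min

Final: 0.03051 min


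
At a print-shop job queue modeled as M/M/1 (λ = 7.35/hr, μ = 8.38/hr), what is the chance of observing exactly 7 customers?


ρ = 7.35/8.38 = 0.8771
P_n = (1−ρ)·ρ^n = (1 − 0.8771)·0.8771^7 = 0.1229·0.399304 = 0.049079

Final: 0.049079


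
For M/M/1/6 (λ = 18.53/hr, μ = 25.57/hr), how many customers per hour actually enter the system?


ρ = 0.7247; P_K = (1−ρ)ρ^6/(1−ρ^7) = 0.044552
λ_eff = λ(1 − P_K) = 18.53·(1 − 0.044552) = 18.53·0.955448 = 17.7045 /hr

Final: 17.7045 /hr


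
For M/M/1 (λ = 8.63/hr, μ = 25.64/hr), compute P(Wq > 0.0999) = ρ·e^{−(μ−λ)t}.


ρ = 8.63/25.64 = 0.3366
P(Wq > t) = ρ·e^{−(μ−λ)t} = 0.3366·e^{−1.6993}
= 0.3366·0.182812 = 0.061531

Final: 0.061531


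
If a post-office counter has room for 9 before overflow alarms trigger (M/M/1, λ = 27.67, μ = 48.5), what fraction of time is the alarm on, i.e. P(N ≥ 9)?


ρ = 27.67/48.5 = 0.5705
P(N ≥ n) = ρ^n = 0.5705^9 = 0.006403

Final: 0.006403


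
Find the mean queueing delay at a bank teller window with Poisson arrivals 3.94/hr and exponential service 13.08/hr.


ρ = 3.94/13.08 = 0.3012
Wq = ρ/(μ−λ) = 0.3012/(13.08 − 3.94) = 0.3012/9.14 = 0.03296 hr

Final: 0.03296 hr


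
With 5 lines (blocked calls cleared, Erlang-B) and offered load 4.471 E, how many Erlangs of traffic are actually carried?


B(5,4.471) = 0.240522 (Erlang-B)
Carried load = a(1 − B) = 4.471·(1 − 0.240522) = 4.471·0.759478 = 3.3956 E

Final: 3.3956 Erlangs


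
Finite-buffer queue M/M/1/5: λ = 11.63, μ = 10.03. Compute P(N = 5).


ρ = λ/μ = 11.63/10.03 = 1.1595
P_K = (1−ρ)ρ^K/(1−ρ^(K+1)) = (-0.1595·2.096013)/(1 − 2.430372)
= -0.334359/-1.430372 = 0.233757

Final: 0.233757


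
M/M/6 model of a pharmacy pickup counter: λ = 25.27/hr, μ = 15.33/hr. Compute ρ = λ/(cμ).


ρ = λ/(cμ) = 25.27/(6·15.33) = 25.27/91.98 = 0.2747

Final: 0.2747


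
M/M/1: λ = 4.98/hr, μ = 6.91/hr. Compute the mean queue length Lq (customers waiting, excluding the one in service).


ρ = 4.98/6.91 = 0.7207
Lq = ρ²/(1−ρ) = 0.5194/0.2793 = 1.8596

Final: 1.8596


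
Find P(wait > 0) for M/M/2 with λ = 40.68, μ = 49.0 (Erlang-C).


a = λ/μ = 0.8302; ρ = a/2 = 0.4151
P₀ = 0.413326 (from M/M/c formula)
C(c,a) = [a^c/(c!(1−ρ))]·P₀ = [0.68924/(2·0.5849)]·0.413326
= 0.58920·0.413326 = 0.243530

Final: 0.243530


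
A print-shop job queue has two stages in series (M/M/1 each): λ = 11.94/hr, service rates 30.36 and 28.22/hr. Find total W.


Each node sees arrival rate λ = 11.94/hr (tandem ⇒ throughput preserved).
W₁ = 1/(μ₁−λ) = 1/(30.36−11.94) = 0.05429 hr
W₂ = 1/(μ₂−λ) = 1/(28.22−11.94) = 0.06143 hr
W_total = W₁ + W₂ = 0.05429 + 0.06143 = 0.11571 hr

Final: 0.11571 hr


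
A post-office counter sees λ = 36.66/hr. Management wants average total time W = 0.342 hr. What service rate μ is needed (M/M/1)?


W = 1/(μ−λ) ⇒ μ − λ = 1/W = 1/0.342 = 2.9240
μ = λ + 1/W = 36.66 + 2.9240 = 39.5840 per hr

Final: 39.5840 /hr


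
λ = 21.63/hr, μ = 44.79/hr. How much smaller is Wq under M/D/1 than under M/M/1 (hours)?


ρ = 21.63/44.79 = 0.4829
Wq(M/M/1) = ρ/(μ−λ) = 0.4829/23.16 = 0.02085 hr
Wq(M/D/1) = ρ/(2(μ−λ)) = 0.01043 hr
Savings = 0.02085 − 0.01043 = 0.01043 hr

Final: 0.01043 hr


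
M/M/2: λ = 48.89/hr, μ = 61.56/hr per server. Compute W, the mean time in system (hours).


a = 0.7942; ρ = 0.3971; P₀ = 0.431545
Lq = P₀·a^c·ρ/(c!(1−ρ)²) = 0.14867
Wq = Lq/λ = 0.14867/48.89 = 0.003041 hr
W = Wq + 1/μ = 0.003041 + 0.01624 = 0.01929 hr

Final: 0.01929 hr


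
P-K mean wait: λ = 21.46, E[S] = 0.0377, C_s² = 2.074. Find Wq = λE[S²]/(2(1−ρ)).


ρ = λ·E[S] = 21.46·0.0377 = 0.8090
E[S²] = E[S]²(1+C_s²) = 0.0377²·(1+2.074) = 0.004369
Wq = λ·E[S²]/(2(1−ρ)) = 21.46·0.004369/(2·0.1910) = 0.24550 hr

Final: 0.24550 hr


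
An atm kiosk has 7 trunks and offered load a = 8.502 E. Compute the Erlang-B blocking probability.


B(c,a) = (a^c/c!) / Σ_{k=0}^{c} a^k/k!
a^7/7! = 637.114029
Σ terms (k=0..7): 1.00000 + 8.50200 + 36.14200 + 102.42643 + 217.70738 + 370.18964 + 524.55872 + 637.11403 = 1897.640202
B = 637.114029/1897.640202 = 0.335740

Final: 0.335740


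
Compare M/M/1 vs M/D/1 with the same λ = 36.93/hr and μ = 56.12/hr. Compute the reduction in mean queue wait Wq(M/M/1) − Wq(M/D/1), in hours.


ρ = 36.93/56.12 = 0.6581
Wq(M/M/1) = ρ/(μ−λ) = 0.6581/19.19 = 0.03429 hr
Wq(M/D/1) = ρ/(2(μ−λ)) = 0.01715 hr
Savings = 0.03429 − 0.01715 = 0.01715 hr

Final: 0.01715 hr


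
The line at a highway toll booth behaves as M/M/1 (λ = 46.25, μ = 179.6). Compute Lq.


ρ = 46.25/179.6 = 0.2575
Lq = ρ²/(1−ρ) = 0.06631/0.7425 = 0.08931

Final: 0.08931


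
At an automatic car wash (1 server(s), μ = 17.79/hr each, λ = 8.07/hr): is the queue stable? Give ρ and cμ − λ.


Total capacity cμ = 1·17.79 = 17.79/hr
ρ = λ/(cμ) = 8.07/17.79 = 0.4536
Stable ⇔ ρ < 1: YES
Spare capacity = cμ − λ = 17.79 − 8.07 = 9.72/hr

Final: ρ = 0.4536; stable; margin = 9.72/hr


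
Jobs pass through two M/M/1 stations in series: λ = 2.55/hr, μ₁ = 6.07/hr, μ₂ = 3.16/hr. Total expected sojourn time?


Each node sees arrival rate λ = 2.55/hr (tandem ⇒ throughput preserved).
W₁ = 1/(μ₁−λ) = 1/(6.07−2.55) = 0.28409 hr
W₂ = 1/(μ₂−λ) = 1/(3.16−2.55) = 1.63934 hr
W_total = W₁ + W₂ = 0.28409 + 1.63934 = 1.92344 hr

Final: 1.92344 hr


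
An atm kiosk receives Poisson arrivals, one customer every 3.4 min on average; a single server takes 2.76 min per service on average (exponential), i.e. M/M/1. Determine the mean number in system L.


λ = 60/3.4 = 17.6471 /hr
μ = 60/2.76 = 21.7391 /hr
ρ = λ/μ = 17.6471/21.7391 = 0.8118
L = ρ/(1−ρ) = 0.8118/0.1882 = 4.3125

Final: 4.3125


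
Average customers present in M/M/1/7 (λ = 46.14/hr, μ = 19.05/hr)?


ρ = 46.14/19.05 = 2.4220
L = ρ[1 − (K+1)ρ^K + Kρ^(K+1)] / [(1−ρ)(1−ρ^(K+1))]
Numerator: 2.4220·(1 − 8·488.965560 + 7·1184.297688) = 10607.015202
Denominator: (-1.4220)·(-1183.297688) = 1682.705216
L = 10607.015202/1682.705216 = 6.3035

Final: 6.3035


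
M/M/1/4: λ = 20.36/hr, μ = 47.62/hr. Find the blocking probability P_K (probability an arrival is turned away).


ρ = λ/μ = 20.36/47.62 = 0.4276
P_K = (1−ρ)ρ^K/(1−ρ^(K+1)) = (0.5724·0.033416)/(1 − 0.014287)
= 0.019129/0.985713 = 0.019406

Final: 0.019406


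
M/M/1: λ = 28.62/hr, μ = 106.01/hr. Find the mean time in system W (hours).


W = 1/(μ−λ) = 1/(106.01 − 28.62) = 1/77.39 = 0.01292 hr

Final: 0.01292 hr


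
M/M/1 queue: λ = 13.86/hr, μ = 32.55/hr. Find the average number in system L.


ρ = λ/μ = 13.86/32.55 = 0.4258
L = ρ/(1−ρ) = 0.4258/(1 − 0.4258) = 0.4258/0.5742 = 0.7416

Final: 0.7416


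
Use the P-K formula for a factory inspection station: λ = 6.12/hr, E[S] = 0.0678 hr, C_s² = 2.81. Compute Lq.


ρ = λ·E[S] = 6.12·0.0678 = 0.4149
Lq = ρ²(1+C_s²)/(2(1−ρ)) = 0.1722·(1+2.81)/(2·0.5851)
= 0.1722·3.8100/1.1701 = 0.56060

Final: 0.56060


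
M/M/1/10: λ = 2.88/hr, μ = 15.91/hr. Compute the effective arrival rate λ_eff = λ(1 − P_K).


ρ = 0.1810; P_K = (1−ρ)ρ^10/(1−ρ^11) = 0.00000003094
λ_eff = λ(1 − P_K) = 2.88·(1 − 0.00000003094) = 2.88·1.000000 = 2.8800 /hr

Final: 2.8800 /hr


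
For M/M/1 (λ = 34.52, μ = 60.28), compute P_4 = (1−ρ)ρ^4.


ρ = 34.52/60.28 = 0.5727
P_n = (1−ρ)·ρ^n = (1 − 0.5727)·0.5727^4 = 0.4273·0.107545 = 0.045958

Final: 0.045958


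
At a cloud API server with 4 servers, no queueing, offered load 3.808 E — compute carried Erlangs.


B(4,3.808) = 0.291824 (Erlang-B)
Carried load = a(1 − B) = 3.808·(1 − 0.291824) = 3.808·0.708176 = 2.6967 E

Final: 2.6967 Erlangs


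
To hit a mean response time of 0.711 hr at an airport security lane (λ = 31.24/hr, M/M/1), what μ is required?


W = 1/(μ−λ) ⇒ μ − λ = 1/W = 1/0.711 = 1.4065
μ = λ + 1/W = 31.24 + 1.4065 = 32.6465 per hr

Final: 32.6465 /hr


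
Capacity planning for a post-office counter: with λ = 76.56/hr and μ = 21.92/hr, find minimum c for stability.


Stability requires cμ > λ ⇔ c > λ/μ.
λ/μ = 76.56/21.92 = 3.4927
Minimum integer c = ⌊3.4927⌋ + 1 = 4
Check: 4·21.92 = 87.68 > 76.56, while 3·21.92 = 65.76 ≤ 76.56

Final: 4 servers


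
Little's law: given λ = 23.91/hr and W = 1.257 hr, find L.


L = λW = 23.91·1.257 = 30.0549

Final: 30.0549


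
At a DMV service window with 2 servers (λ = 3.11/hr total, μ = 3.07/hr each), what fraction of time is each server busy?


ρ = λ/(cμ) = 3.11/(2·3.07) = 3.11/6.14 = 0.5065

Final: 0.5065


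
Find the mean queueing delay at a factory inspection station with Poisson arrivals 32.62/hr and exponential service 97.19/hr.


ρ = 32.62/97.19 = 0.3356
Wq = ρ/(μ−λ) = 0.3356/(97.19 − 32.62) = 0.3356/64.57 = 0.005198 hr

Final: 0.005198 hr


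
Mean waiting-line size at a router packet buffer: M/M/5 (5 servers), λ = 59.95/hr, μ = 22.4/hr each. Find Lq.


a = λ/μ = 2.6763; ρ = a/5 = 0.5353
P₀ = 0.066433
Lq = P₀·a^c·ρ / (c!·(1−ρ)²) = 0.066433·137.31116·0.5353/(120·0.21598)
= 0.18840

Final: 0.18840


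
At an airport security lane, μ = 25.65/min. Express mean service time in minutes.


Mean service time = 1/μ = 1/25.65 minute = 0.03899 minute
In minutes: 0.03899 × 1 = 0.03899 min

Final: 0.03899 min


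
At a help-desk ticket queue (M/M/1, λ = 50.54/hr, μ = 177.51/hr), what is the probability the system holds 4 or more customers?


ρ = 50.54/177.51 = 0.2847
P(N ≥ n) = ρ^n = 0.2847^4 = 0.006571

Final: 0.006571


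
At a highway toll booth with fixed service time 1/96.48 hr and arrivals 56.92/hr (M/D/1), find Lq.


ρ = 56.92/96.48 = 0.5900
M/D/1: Lq = ρ²/(2(1−ρ)) = 0.3481/(2·0.4100) = 0.42443

Final: 0.42443


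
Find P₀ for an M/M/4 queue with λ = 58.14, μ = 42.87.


a = λ/μ = 58.14/42.87 = 1.3562; ρ = a/c = 0.3390
Σ_{k=0}^{3} a^k/k! (terms k=0..3) = 1.00000 + 1.35619 + 0.91963 + 0.41573 = 3.69155
Tail: a^4/(4!(1−ρ)) = 3.38288/(24·0.6610) = 0.21326
P₀ = 1/(3.69155 + 0.21326) = 1/3.90481 = 0.256094

Final: 0.256094


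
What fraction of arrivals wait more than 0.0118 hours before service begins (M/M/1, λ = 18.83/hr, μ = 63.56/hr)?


ρ = 18.83/63.56 = 0.2963
P(Wq > t) = ρ·e^{−(μ−λ)t} = 0.2963·e^{−0.5278}
= 0.2963·0.589893 = 0.174759

Final: 0.174759


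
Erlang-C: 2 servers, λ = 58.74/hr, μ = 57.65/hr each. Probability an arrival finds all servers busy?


a = λ/μ = 1.0189; ρ = a/2 = 0.5095
P₀ = 0.324983 (from M/M/c formula)
C(c,a) = [a^c/(c!(1−ρ))]·P₀ = [1.03817/(2·0.4905)]·0.324983
= 1.05818·0.324983 = 0.343890

Final: 0.343890


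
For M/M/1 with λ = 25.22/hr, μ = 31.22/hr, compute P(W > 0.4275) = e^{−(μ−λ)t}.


W ~ Exponential(μ−λ) for M/M/1.
μ − λ = 31.22 − 25.22 = 6.0000
P(W > t) = e^{−(μ−λ)t} = e^{−2.5650} = 0.076919

Final: 0.076919


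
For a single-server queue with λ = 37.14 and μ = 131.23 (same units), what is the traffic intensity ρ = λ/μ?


ρ = λ/μ = 37.14/131.23 = 0.2830

Final: 0.2830


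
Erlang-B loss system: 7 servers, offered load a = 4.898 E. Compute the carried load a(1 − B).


B(7,4.898) = 0.114155 (Erlang-B)
Carried load = a(1 − B) = 4.898·(1 − 0.114155) = 4.898·0.885845 = 4.3389 E

Final: 4.3389 Erlangs


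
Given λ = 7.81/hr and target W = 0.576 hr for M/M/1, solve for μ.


W = 1/(μ−λ) ⇒ μ − λ = 1/W = 1/0.576 = 1.7361
μ = λ + 1/W = 7.81 + 1.7361 = 9.5461 per hr

Final: 9.5461 /hr


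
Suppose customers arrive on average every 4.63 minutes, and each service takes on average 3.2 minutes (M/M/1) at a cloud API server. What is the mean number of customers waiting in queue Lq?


λ = 60/4.63 = 12.9590 /hr
μ = 60/3.2 = 18.7500 /hr
ρ = λ/μ = 12.9590/18.7500 = 0.6911
Lq = ρ²/(1−ρ) = 0.4777/0.3089 = 1.5466

Final: 1.5466


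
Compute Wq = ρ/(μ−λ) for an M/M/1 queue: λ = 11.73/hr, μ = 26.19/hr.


ρ = 11.73/26.19 = 0.4479
Wq = ρ/(μ−λ) = 0.4479/(26.19 − 11.73) = 0.4479/14.46 = 0.03097 hr

Final: 0.03097 hr


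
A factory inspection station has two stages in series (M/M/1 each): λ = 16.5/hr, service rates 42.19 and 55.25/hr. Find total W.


Each node sees arrival rate λ = 16.5/hr (tandem ⇒ throughput preserved).
W₁ = 1/(μ₁−λ) = 1/(42.19−16.5) = 0.03893 hr
W₂ = 1/(μ₂−λ) = 1/(55.25−16.5) = 0.02581 hr
W_total = W₁ + W₂ = 0.03893 + 0.02581 = 0.06473 hr

Final: 0.06473 hr


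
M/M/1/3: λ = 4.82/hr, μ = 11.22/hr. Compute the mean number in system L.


ρ = 4.82/11.22 = 0.4296
L = ρ[1 − (K+1)ρ^K + Kρ^(K+1)] / [(1−ρ)(1−ρ^(K+1))]
Numerator: 0.4296·(1 − 4·0.079280 + 3·0.034058) = 0.337251
Denominator: (0.5704)·(0.965942) = 0.550983
L = 0.337251/0.550983 = 0.6121

Final: 0.6121


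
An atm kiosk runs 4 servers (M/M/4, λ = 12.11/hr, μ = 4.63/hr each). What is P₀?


a = λ/μ = 12.11/4.63 = 2.6156; ρ = a/c = 0.6539
Σ_{k=0}^{3} a^k/k! (terms k=0..3) = 1.00000 + 2.61555 + 3.42055 + 2.98221 = 10.01831
Tail: a^4/(4!(1−ρ)) = 46.80073/(24·0.3461) = 5.63410
P₀ = 1/(10.01831 + 5.63410) = 1/15.65241 = 0.063888

Final: 0.063888


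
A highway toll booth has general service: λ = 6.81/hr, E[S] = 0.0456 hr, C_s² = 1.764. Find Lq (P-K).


ρ = λ·E[S] = 6.81·0.0456 = 0.3105
Lq = ρ²(1+C_s²)/(2(1−ρ)) = 0.09643·(1+1.764)/(2·0.6895)
= 0.09643·2.7640/1.3789 = 0.19329

Final: 0.19329


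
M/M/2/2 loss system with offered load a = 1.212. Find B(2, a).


B(c,a) = (a^c/c!) / Σ_{k=0}^{c} a^k/k!
a^2/2! = 0.734472
Σ terms (k=0..2): 1.00000 + 1.21200 + 0.73447 = 2.946472
B = 0.734472/2.946472 = 0.249272

Final: 0.249272


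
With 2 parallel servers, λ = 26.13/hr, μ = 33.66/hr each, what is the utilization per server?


ρ = λ/(cμ) = 26.13/(2·33.66) = 26.13/67.32 = 0.3881

Final: 0.3881


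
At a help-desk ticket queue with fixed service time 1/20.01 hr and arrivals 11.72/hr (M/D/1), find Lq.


ρ = 11.72/20.01 = 0.5857
M/D/1: Lq = ρ²/(2(1−ρ)) = 0.3431/(2·0.4143) = 0.41402

Final: 0.41402


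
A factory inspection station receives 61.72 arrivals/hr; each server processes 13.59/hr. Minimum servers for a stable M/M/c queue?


Stability requires cμ > λ ⇔ c > λ/μ.
λ/μ = 61.72/13.59 = 4.5416
Minimum integer c = ⌊4.5416⌋ + 1 = 5
Check: 5·13.59 = 67.95 > 61.72, while 4·13.59 = 54.36 ≤ 61.72

Final: 5 servers


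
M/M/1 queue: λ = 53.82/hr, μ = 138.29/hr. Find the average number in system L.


ρ = λ/μ = 53.82/138.29 = 0.3892
L = ρ/(1−ρ) = 0.3892/(1 − 0.3892) = 0.3892/0.6108 = 0.6371

Final: 0.6371


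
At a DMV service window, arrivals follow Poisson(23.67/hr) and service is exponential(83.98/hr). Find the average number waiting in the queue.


ρ = 23.67/83.98 = 0.2819
Lq = ρ²/(1−ρ) = 0.07944/0.7181 = 0.1106

Final: 0.1106


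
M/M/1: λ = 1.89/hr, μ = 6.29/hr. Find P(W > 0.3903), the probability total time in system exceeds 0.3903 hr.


W ~ Exponential(μ−λ) for M/M/1.
μ − λ = 6.29 − 1.89 = 4.4000
P(W > t) = e^{−(μ−λ)t} = e^{−1.7173} = 0.179547

Final: 0.179547


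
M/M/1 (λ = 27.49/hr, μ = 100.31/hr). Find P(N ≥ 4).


ρ = 27.49/100.31 = 0.2741
P(N ≥ n) = ρ^n = 0.2741^4 = 0.005641

Final: 0.005641


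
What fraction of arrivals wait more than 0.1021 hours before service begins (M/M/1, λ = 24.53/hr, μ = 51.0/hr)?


ρ = 24.53/51.0 = 0.4810
P(Wq > t) = ρ·e^{−(μ−λ)t} = 0.4810·e^{−2.7026}
= 0.4810·0.067032 = 0.032241

Final: 0.032241


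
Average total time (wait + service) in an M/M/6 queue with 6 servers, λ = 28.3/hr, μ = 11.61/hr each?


a = 2.4376; ρ = 0.4063; P₀ = 0.086949
Lq = P₀·a^c·ρ/(c!(1−ρ)²) = 0.02919
Wq = Lq/λ = 0.02919/28.3 = 0.001032 hr
W = Wq + 1/μ = 0.001032 + 0.08613 = 0.08716 hr

Final: 0.08716 hr


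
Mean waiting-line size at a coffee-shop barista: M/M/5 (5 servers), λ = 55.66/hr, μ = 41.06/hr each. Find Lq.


a = λ/μ = 1.3556; ρ = a/5 = 0.2711
P₀ = 0.257561
Lq = P₀·a^c·ρ / (c!·(1−ρ)²) = 0.257561·4.57743·0.2711/(120·0.53127)
= 0.005014

Final: 0.005014


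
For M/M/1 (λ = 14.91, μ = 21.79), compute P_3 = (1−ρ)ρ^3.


ρ = 14.91/21.79 = 0.6843
P_n = (1−ρ)·ρ^n = (1 − 0.6843)·0.6843^3 = 0.3157·0.320377 = 0.101156

Final: 0.101156


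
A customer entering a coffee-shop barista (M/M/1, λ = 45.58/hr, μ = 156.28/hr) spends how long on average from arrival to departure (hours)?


W = 1/(μ−λ) = 1/(156.28 − 45.58) = 1/110.70 = 0.009033 hr

Final: 0.009033 hr


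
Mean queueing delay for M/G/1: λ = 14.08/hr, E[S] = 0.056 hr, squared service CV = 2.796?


ρ = λ·E[S] = 14.08·0.056 = 0.7885
E[S²] = E[S]²(1+C_s²) = 0.056²·(1+2.796) = 0.011904
Wq = λ·E[S²]/(2(1−ρ)) = 14.08·0.011904/(2·0.2115) = 0.39621 hr

Final: 0.39621 hr


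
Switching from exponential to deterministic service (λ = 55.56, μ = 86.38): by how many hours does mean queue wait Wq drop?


ρ = 55.56/86.38 = 0.6432
Wq(M/M/1) = ρ/(μ−λ) = 0.6432/30.82 = 0.02087 hr
Wq(M/D/1) = ρ/(2(μ−λ)) = 0.01043 hr
Savings = 0.02087 − 0.01043 = 0.01043 hr

Final: 0.01043 hr


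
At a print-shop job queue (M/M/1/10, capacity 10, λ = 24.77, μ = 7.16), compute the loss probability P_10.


ρ = λ/μ = 24.77/7.16 = 3.4595
P_K = (1−ρ)ρ^K/(1−ρ^(K+1)) = (-2.4595·245544.291967)/(1 − 849459.792181)
= -603915.500214/-849458.792181 = 0.710941

Final: 0.710941


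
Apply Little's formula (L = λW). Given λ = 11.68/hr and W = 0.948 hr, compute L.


L = λW = 11.68·0.948 = 11.0726

Final: 11.0726


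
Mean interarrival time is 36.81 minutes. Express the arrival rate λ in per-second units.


λ = 1/(interarrival time) in consistent units.
1 second = 0.0166667 min, so λ = 0.0166667/36.81 = 0.0004528 per second

Final: 0.0004528 /sec


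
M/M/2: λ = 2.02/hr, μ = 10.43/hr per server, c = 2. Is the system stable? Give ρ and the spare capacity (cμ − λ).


Total capacity cμ = 2·10.43 = 20.86/hr
ρ = λ/(cμ) = 2.02/20.86 = 0.09684
Stable ⇔ ρ < 1: YES
Spare capacity = cμ − λ = 20.86 − 2.02 = 18.84/hr

Final: ρ = 0.09684; stable; margin = 18.84/hr


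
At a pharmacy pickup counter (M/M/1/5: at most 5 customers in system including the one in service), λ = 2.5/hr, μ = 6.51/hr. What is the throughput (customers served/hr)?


ρ = 0.3840; P_K = (1−ρ)ρ^5/(1−ρ^6) = 0.005161
λ_eff = λ(1 − P_K) = 2.5·(1 − 0.005161) = 2.5·0.994839 = 2.4871 /hr

Final: 2.4871 /hr


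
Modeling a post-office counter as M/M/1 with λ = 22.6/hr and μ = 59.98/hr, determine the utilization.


ρ = λ/μ = 22.6/59.98 = 0.3768

Final: 0.3768


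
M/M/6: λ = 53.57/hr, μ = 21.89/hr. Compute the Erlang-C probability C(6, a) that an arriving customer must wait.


a = λ/μ = 2.4472; ρ = a/6 = 0.4079
P₀ = 0.086101 (from M/M/c formula)
C(c,a) = [a^c/(c!(1−ρ))]·P₀ = [214.81040/(720·0.5921)]·0.086101
= 0.50386·0.086101 = 0.043383

Final: 0.043383


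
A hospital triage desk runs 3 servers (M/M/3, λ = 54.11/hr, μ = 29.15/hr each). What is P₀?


a = λ/μ = 54.11/29.15 = 1.8563; ρ = a/c = 0.6188
Σ_{k=0}^{2} a^k/k! (terms k=0..2) = 1.00000 + 1.85626 + 1.72285 = 4.57911
Tail: a^3/(3!(1−ρ)) = 6.39612/(6·0.3812) = 2.79615
P₀ = 1/(4.57911 + 2.79615) = 1/7.37526 = 0.135588

Final: 0.135588


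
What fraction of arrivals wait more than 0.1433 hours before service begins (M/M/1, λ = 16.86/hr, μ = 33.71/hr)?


ρ = 16.86/33.71 = 0.5001
P(Wq > t) = ρ·e^{−(μ−λ)t} = 0.5001·e^{−2.4146}
= 0.5001·0.089403 = 0.044715

Final: 0.044715


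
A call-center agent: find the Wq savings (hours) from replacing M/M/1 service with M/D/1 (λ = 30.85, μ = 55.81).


ρ = 30.85/55.81 = 0.5528
Wq(M/M/1) = ρ/(μ−λ) = 0.5528/24.96 = 0.02215 hr
Wq(M/D/1) = ρ/(2(μ−λ)) = 0.01107 hr
Savings = 0.02215 − 0.01107 = 0.01107 hr

Final: 0.01107 hr


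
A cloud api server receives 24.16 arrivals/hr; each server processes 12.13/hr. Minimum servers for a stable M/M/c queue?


Stability requires cμ > λ ⇔ c > λ/μ.
λ/μ = 24.16/12.13 = 1.9918
Minimum integer c = ⌊1.9918⌋ + 1 = 2
Check: 2·12.13 = 24.26 > 24.16, while 1·12.13 = 12.13 ≤ 24.16

Final: 2 servers


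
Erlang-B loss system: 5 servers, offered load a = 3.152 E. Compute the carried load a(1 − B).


B(5,3.152) = 0.123202 (Erlang-B)
Carried load = a(1 − B) = 3.152·(1 − 0.123202) = 3.152·0.876798 = 2.7637 E

Final: 2.7637 Erlangs


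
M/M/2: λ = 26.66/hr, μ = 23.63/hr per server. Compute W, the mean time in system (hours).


a = 1.1282; ρ = 0.5641; P₀ = 0.278680
Lq = P₀·a^c·ρ/(c!(1−ρ)²) = 0.52661
Wq = Lq/λ = 0.52661/26.66 = 0.01975 hr
W = Wq + 1/μ = 0.01975 + 0.04232 = 0.06207 hr

Final: 0.06207 hr


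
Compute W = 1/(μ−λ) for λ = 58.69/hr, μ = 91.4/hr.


W = 1/(μ−λ) = 1/(91.4 − 58.69) = 1/32.71 = 0.03057 hr

Final: 0.03057 hr


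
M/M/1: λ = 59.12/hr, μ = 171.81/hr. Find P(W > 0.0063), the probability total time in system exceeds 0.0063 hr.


W ~ Exponential(μ−λ) for M/M/1.
μ − λ = 171.81 − 59.12 = 112.6900
P(W > t) = e^{−(μ−λ)t} = e^{−0.7099} = 0.491670

Final: 0.491670


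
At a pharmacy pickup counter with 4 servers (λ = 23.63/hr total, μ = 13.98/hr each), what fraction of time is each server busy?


ρ = λ/(cμ) = 23.63/(4·13.98) = 23.63/55.92 = 0.4226

Final: 0.4226


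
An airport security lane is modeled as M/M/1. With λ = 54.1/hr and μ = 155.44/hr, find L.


ρ = λ/μ = 54.1/155.44 = 0.3480
L = ρ/(1−ρ) = 0.3480/(1 − 0.3480) = 0.3480/0.6520 = 0.5338

Final: 0.5338


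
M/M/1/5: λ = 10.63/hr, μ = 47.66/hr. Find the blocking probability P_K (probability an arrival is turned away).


ρ = λ/μ = 10.63/47.66 = 0.2230
P_K = (1−ρ)ρ^K/(1−ρ^(K+1)) = (0.7770·0.0005519)/(1 − 0.0001231)
= 0.0004288/0.999877 = 0.0004289

Final: 0.0004289


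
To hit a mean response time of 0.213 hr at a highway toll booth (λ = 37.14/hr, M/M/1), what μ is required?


W = 1/(μ−λ) ⇒ μ − λ = 1/W = 1/0.213 = 4.6948
μ = λ + 1/W = 37.14 + 4.6948 = 41.8348 per hr

Final: 41.8348 /hr


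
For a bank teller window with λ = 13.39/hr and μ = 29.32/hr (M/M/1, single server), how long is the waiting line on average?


ρ = 13.39/29.32 = 0.4567
Lq = ρ²/(1−ρ) = 0.2086/0.5433 = 0.3839

Final: 0.3839


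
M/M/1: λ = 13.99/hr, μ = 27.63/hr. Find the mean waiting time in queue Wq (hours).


ρ = 13.99/27.63 = 0.5063
Wq = ρ/(μ−λ) = 0.5063/(27.63 − 13.99) = 0.5063/13.64 = 0.03712 hr

Final: 0.03712 hr


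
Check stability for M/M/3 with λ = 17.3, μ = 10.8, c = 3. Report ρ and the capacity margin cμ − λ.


Total capacity cμ = 3·10.8 = 32.40/hr
ρ = λ/(cμ) = 17.3/32.40 = 0.5340
Stable ⇔ ρ < 1: YES
Spare capacity = cμ − λ = 32.40 − 17.3 = 15.10/hr

Final: ρ = 0.5340; stable; margin = 15.10/hr


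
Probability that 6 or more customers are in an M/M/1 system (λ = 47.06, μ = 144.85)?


ρ = 47.06/144.85 = 0.3249
P(N ≥ n) = ρ^n = 0.3249^6 = 0.001176

Final: 0.001176


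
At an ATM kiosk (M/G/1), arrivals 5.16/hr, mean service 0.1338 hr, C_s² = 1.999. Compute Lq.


ρ = λ·E[S] = 5.16·0.1338 = 0.6904
Lq = ρ²(1+C_s²)/(2(1−ρ)) = 0.4767·(1+1.999)/(2·0.3096)
= 0.4767·2.9990/0.6192 = 2.30870

Final: 2.30870


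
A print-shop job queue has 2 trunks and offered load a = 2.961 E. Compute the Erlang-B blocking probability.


B(c,a) = (a^c/c!) / Σ_{k=0}^{c} a^k/k!
a^2/2! = 4.383760
Σ terms (k=0..2): 1.00000 + 2.96100 + 4.38376 = 8.344760
B = 4.383760/8.344760 = 0.525331

Final: 0.525331


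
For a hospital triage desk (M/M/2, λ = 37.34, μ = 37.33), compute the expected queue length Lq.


a = λ/μ = 1.0003; ρ = a/2 = 0.5001
P₀ = 0.333214
Lq = P₀·a^c·ρ / (c!·(1−ρ)²) = 0.333214·1.00054·0.5001/(2·0.24987)
= 0.33366

Final: 0.33366


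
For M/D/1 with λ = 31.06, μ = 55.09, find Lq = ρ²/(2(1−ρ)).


ρ = 31.06/55.09 = 0.5638
M/D/1: Lq = ρ²/(2(1−ρ)) = 0.3179/(2·0.4362) = 0.36437

Final: 0.36437


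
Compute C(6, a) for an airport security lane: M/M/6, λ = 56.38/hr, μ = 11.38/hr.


a = λ/μ = 4.9543; ρ = a/6 = 0.8257
P₀ = 0.004847 (from M/M/c formula)
C(c,a) = [a^c/(c!(1−ρ))]·P₀ = [14787.57148/(720·0.1743)]·0.004847
= 117.84493·0.004847 = 0.571189

Final: 0.571189


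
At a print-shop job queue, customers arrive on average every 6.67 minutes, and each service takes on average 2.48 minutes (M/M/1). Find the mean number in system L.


λ = 60/6.67 = 8.9955 /hr
μ = 60/2.48 = 24.1935 /hr
ρ = λ/μ = 8.9955/24.1935 = 0.3718
L = ρ/(1−ρ) = 0.3718/0.6282 = 0.5919

Final: 0.5919


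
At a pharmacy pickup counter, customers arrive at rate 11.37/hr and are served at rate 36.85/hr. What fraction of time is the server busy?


ρ = λ/μ = 11.37/36.85 = 0.3085

Final: 0.3085


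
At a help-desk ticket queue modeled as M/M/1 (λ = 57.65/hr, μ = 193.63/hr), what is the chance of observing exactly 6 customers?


ρ = 57.65/193.63 = 0.2977
P_n = (1−ρ)·ρ^n = (1 − 0.2977)·0.2977^6 = 0.7023·0.0006966 = 0.0004892

Final: 0.0004892


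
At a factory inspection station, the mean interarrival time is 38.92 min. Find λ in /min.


λ = 1/(interarrival time) in consistent units.
1 minute = 1 min, so λ = 1/38.92 = 0.02569 per minute

Final: 0.02569 /min


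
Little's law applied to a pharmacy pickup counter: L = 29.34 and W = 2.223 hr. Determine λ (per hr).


λ = L/W = 29.34/2.223 = 13.1984 /hr

Final: 13.1984 /hr


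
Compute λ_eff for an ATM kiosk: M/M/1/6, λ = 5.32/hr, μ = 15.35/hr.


ρ = 0.3466; P_K = (1−ρ)ρ^6/(1−ρ^7) = 0.001133
λ_eff = λ(1 − P_K) = 5.32·(1 − 0.001133) = 5.32·0.998867 = 5.3140 /hr

Final: 5.3140 /hr


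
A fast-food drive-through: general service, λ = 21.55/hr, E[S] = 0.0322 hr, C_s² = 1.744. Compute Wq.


ρ = λ·E[S] = 21.55·0.0322 = 0.6939
E[S²] = E[S]²(1+C_s²) = 0.0322²·(1+1.744) = 0.002845
Wq = λ·E[S²]/(2(1−ρ)) = 21.55·0.002845/(2·0.3061) = 0.10015 hr

Final: 0.10015 hr


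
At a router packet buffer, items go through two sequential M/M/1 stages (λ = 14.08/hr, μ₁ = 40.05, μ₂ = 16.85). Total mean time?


Each node sees arrival rate λ = 14.08/hr (tandem ⇒ throughput preserved).
W₁ = 1/(μ₁−λ) = 1/(40.05−14.08) = 0.03851 hr
W₂ = 1/(μ₂−λ) = 1/(16.85−14.08) = 0.36101 hr
W_total = W₁ + W₂ = 0.03851 + 0.36101 = 0.39952 hr

Final: 0.39952 hr


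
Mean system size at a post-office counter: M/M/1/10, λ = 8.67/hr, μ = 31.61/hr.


ρ = 8.67/31.61 = 0.2743
L = ρ[1 − (K+1)ρ^K + Kρ^(K+1)] / [(1−ρ)(1−ρ^(K+1))]
Numerator: 0.2743·(1 − 11·0.000002410 + 10·0.0000006609) = 0.274275
Denominator: (0.7257)·(0.999999) = 0.725719
L = 0.274275/0.725719 = 0.3779

Final: 0.3779


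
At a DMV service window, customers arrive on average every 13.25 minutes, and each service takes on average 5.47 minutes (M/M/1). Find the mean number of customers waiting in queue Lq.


λ = 60/13.25 = 4.5283 /hr
μ = 60/5.47 = 10.9689 /hr
ρ = λ/μ = 4.5283/10.9689 = 0.4128
Lq = ρ²/(1−ρ) = 0.1704/0.5872 = 0.2903

Final: 0.2903


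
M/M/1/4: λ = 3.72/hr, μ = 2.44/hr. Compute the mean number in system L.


ρ = 3.72/2.44 = 1.5246
L = ρ[1 − (K+1)ρ^K + Kρ^(K+1)] / [(1−ρ)(1−ρ^(K+1))]
Numerator: 1.5246·(1 − 5·5.402720 + 4·8.236934) = 10.571714
Denominator: (-0.5246)·(-7.236934) = 3.796424
L = 10.571714/3.796424 = 2.7847

Final: 2.7847


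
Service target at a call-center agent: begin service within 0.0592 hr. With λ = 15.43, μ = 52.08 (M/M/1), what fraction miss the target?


ρ = 15.43/52.08 = 0.2963
P(Wq > t) = ρ·e^{−(μ−λ)t} = 0.2963·e^{−2.1697}
= 0.2963·0.114214 = 0.033839

Final: 0.033839


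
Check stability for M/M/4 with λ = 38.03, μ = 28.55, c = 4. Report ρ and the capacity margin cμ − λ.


Total capacity cμ = 4·28.55 = 114.20/hr
ρ = λ/(cμ) = 38.03/114.20 = 0.3330
Stable ⇔ ρ < 1: YES
Spare capacity = cμ − λ = 114.20 − 38.03 = 76.17/hr

Final: ρ = 0.3330; stable; margin = 76.17/hr


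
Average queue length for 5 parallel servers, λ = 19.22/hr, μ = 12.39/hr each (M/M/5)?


a = λ/μ = 1.5513; ρ = a/5 = 0.3103
P₀ = 0.211578
Lq = P₀·a^c·ρ / (c!·(1−ρ)²) = 0.211578·8.98277·0.3103/(120·0.47575)
= 0.01033

Final: 0.01033


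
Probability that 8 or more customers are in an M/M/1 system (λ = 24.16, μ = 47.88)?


ρ = 24.16/47.88 = 0.5046
P(N ≥ n) = ρ^n = 0.5046^8 = 0.004203

Final: 0.004203


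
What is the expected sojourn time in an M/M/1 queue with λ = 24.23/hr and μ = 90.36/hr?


W = 1/(μ−λ) = 1/(90.36 − 24.23) = 1/66.13 = 0.01512 hr

Final: 0.01512 hr


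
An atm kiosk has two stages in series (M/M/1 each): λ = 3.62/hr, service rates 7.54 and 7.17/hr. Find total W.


Each node sees arrival rate λ = 3.62/hr (tandem ⇒ throughput preserved).
W₁ = 1/(μ₁−λ) = 1/(7.54−3.62) = 0.25510 hr
W₂ = 1/(μ₂−λ) = 1/(7.17−3.62) = 0.28169 hr
W_total = W₁ + W₂ = 0.25510 + 0.28169 = 0.53679 hr

Final: 0.53679 hr


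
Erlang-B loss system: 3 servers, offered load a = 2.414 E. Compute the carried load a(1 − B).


B(3,2.414) = 0.270351 (Erlang-B)
Carried load = a(1 − B) = 2.414·(1 − 0.270351) = 2.414·0.729649 = 1.7614 E

Final: 1.7614 Erlangs


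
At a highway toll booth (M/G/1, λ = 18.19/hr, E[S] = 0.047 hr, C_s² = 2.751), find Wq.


ρ = λ·E[S] = 18.19·0.047 = 0.8549
E[S²] = E[S]²(1+C_s²) = 0.047²·(1+2.751) = 0.008286
Wq = λ·E[S²]/(2(1−ρ)) = 18.19·0.008286/(2·0.1451) = 0.51948 hr

Final: 0.51948 hr
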